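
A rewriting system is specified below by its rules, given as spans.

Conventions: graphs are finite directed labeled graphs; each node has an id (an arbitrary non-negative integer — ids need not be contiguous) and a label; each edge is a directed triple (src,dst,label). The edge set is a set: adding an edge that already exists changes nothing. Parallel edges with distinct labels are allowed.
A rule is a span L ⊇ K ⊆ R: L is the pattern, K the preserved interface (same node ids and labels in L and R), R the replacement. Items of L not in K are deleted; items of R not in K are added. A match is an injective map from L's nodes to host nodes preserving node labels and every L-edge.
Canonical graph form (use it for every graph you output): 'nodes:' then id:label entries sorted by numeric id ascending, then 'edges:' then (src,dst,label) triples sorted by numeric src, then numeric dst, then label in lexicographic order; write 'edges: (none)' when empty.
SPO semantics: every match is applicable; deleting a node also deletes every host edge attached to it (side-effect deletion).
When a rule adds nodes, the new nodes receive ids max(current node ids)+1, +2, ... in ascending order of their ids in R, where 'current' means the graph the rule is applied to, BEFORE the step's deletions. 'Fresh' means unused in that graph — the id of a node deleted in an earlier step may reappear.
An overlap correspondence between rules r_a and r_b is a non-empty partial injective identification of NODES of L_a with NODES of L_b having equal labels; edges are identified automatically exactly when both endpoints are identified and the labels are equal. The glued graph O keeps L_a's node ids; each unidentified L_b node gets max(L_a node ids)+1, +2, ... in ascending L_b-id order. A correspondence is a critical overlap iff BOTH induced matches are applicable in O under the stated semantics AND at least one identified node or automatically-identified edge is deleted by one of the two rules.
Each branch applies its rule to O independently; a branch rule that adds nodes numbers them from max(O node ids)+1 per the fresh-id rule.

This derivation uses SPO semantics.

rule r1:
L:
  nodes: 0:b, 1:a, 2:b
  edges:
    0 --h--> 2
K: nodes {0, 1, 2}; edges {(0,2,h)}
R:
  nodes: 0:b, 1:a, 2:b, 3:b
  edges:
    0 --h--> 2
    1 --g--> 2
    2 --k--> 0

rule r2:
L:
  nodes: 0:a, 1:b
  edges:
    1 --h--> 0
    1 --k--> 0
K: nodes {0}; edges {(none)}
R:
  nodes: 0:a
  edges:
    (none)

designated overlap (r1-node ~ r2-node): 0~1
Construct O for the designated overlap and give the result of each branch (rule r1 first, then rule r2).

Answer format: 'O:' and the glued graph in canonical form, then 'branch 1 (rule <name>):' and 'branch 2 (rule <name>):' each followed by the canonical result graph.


O:
nodes: 0:b, 1:a, 2:b, 3:a
edges: (0,2,h); (0,3,h); (0,3,k)
branch 1 (rule r1):
nodes: 0:b, 1:a, 2:b, 3:a, 4:b
edges: (0,2,h); (0,3,h); (0,3,k); (1,2,g); (2,0,k)
branch 2 (rule r2):
nodes: 1:a, 2:b, 3:a
edges: (none)


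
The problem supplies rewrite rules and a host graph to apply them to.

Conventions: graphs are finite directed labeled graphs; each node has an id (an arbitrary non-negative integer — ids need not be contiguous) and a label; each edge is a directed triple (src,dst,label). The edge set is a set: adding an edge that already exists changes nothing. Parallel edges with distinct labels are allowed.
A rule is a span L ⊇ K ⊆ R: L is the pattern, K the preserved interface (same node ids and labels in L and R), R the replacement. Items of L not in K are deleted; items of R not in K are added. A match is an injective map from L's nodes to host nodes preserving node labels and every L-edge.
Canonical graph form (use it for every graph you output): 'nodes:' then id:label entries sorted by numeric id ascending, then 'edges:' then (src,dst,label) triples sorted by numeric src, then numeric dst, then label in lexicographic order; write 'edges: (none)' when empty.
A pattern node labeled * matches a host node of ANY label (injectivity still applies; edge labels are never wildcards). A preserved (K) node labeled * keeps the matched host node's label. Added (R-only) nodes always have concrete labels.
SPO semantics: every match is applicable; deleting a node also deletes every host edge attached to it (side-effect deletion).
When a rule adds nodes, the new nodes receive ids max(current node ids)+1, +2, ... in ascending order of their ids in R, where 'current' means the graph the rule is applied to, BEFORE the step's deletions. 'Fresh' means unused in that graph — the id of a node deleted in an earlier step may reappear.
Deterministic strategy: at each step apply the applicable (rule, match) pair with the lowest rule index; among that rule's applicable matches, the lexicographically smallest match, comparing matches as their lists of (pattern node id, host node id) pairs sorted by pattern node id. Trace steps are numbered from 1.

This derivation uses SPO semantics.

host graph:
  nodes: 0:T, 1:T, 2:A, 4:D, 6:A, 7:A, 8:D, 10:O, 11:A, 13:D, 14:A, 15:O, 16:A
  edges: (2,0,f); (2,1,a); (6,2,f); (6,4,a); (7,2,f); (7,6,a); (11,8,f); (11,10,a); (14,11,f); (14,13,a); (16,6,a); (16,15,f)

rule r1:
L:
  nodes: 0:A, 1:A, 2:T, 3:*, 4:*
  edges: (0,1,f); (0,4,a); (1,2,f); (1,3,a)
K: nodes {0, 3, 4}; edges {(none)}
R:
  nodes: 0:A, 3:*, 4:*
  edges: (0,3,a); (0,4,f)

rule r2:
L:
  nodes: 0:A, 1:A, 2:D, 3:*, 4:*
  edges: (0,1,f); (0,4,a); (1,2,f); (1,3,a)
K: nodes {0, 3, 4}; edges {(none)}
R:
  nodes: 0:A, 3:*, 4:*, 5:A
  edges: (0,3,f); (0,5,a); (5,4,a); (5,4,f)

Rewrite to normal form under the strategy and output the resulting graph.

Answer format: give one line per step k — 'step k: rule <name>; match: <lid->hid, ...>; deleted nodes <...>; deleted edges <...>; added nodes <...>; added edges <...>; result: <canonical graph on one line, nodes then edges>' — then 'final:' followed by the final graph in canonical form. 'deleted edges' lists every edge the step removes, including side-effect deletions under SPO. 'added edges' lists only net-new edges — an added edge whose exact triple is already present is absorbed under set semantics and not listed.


step 1: rule r1; match: 0->6, 1->2, 2->0, 3->1, 4->4; deleted nodes 0, 2; deleted edges (2,0,f); (2,1,a); (6,2,f); (6,4,a); (7,2,f); added nodes (none); added edges (6,1,a); (6,4,f); result: nodes: 1:T, 4:D, 6:A, 7:A, 8:D, 10:O, 11:A, 13:D, 14:A, 15:O, 16:A edges: (6,1,a); (6,4,f); (7,6,a); (11,8,f); (11,10,a); (14,11,f); (14,13,a); (16,6,a); (16,15,f)
step 2: rule r2; match: 0->14, 1->11, 2->8, 3->10, 4->13; deleted nodes 8, 11; deleted edges (11,8,f); (11,10,a); (14,11,f); (14,13,a); added nodes 17; added edges (14,10,f); (14,17,a); (17,13,a); (17,13,f); result: nodes: 1:T, 4:D, 6:A, 7:A, 10:O, 13:D, 14:A, 15:O, 16:A, 17:A edges: (6,1,a); (6,4,f); (7,6,a); (14,10,f); (14,17,a); (16,6,a); (16,15,f); (17,13,a); (17,13,f)
final:
nodes: 1:T, 4:D, 6:A, 7:A, 10:O, 13:D, 14:A, 15:O, 16:A, 17:A
edges: (6,1,a); (6,4,f); (7,6,a); (14,10,f); (14,17,a); (16,6,a); (16,15,f); (17,13,a); (17,13,f)


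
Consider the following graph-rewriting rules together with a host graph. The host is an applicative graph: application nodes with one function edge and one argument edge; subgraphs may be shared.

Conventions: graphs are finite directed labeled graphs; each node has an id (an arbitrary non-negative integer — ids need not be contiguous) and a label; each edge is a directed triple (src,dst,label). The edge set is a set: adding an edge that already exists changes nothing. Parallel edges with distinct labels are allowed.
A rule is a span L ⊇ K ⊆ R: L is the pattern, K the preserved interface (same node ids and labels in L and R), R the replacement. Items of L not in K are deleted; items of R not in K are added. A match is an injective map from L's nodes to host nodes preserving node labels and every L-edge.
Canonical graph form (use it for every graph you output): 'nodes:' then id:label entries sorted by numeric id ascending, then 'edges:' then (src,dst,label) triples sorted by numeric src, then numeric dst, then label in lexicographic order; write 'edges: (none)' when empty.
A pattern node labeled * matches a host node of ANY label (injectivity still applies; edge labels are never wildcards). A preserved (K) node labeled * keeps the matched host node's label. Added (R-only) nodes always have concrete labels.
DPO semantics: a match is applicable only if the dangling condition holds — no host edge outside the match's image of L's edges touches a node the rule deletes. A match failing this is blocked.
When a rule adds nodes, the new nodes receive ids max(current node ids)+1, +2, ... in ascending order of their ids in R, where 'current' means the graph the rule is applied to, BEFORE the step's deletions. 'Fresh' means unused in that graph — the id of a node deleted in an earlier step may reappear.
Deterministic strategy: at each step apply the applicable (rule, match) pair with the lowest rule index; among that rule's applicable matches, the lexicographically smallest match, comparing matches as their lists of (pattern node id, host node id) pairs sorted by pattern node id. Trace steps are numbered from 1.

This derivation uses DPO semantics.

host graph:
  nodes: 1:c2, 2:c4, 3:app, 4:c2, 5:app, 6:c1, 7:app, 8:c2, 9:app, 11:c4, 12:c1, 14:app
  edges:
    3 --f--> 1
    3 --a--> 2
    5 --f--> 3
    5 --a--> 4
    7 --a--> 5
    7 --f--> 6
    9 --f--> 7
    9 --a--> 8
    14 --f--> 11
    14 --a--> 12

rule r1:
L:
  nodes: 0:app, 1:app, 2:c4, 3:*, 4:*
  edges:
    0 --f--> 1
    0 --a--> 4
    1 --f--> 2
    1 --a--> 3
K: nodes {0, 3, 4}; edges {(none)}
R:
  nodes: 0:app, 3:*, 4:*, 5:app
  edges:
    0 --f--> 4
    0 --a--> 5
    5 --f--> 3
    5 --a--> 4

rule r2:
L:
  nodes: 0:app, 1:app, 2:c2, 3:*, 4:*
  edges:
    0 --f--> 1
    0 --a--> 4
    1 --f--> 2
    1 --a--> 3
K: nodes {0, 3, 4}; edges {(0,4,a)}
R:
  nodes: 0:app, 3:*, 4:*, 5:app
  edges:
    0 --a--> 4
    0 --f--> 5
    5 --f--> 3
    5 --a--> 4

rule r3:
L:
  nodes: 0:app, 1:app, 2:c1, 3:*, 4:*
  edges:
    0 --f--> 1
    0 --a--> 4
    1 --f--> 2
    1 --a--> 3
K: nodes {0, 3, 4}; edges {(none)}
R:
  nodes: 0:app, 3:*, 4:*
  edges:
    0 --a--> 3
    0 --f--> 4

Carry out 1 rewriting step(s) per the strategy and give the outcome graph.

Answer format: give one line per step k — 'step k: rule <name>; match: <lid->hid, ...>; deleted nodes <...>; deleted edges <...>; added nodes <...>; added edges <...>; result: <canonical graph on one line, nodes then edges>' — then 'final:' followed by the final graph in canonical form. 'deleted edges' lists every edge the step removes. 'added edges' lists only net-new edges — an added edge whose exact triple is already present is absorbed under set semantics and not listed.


step 1: rule r2; match: 0->5, 1->3, 2->1, 3->2, 4->4; deleted nodes 1, 3; deleted edges (3,1,f); (3,2,a); (5,3,f); added nodes 15; added edges (5,15,f); (15,2,f); (15,4,a); result: nodes: 2:c4, 4:c2, 5:app, 6:c1, 7:app, 8:c2, 9:app, 11:c4, 12:c1, 14:app, 15:app edges: (5,4,a); (5,15,f); (7,5,a); (7,6,f); (9,7,f); (9,8,a); (14,11,f); (14,12,a); (15,2,f); (15,4,a)
final:
nodes: 2:c4, 4:c2, 5:app, 6:c1, 7:app, 8:c2, 9:app, 11:c4, 12:c1, 14:app, 15:app
edges: (5,4,a); (5,15,f); (7,5,a); (7,6,f); (9,7,f); (9,8,a); (14,11,f); (14,12,a); (15,2,f); (15,4,a)


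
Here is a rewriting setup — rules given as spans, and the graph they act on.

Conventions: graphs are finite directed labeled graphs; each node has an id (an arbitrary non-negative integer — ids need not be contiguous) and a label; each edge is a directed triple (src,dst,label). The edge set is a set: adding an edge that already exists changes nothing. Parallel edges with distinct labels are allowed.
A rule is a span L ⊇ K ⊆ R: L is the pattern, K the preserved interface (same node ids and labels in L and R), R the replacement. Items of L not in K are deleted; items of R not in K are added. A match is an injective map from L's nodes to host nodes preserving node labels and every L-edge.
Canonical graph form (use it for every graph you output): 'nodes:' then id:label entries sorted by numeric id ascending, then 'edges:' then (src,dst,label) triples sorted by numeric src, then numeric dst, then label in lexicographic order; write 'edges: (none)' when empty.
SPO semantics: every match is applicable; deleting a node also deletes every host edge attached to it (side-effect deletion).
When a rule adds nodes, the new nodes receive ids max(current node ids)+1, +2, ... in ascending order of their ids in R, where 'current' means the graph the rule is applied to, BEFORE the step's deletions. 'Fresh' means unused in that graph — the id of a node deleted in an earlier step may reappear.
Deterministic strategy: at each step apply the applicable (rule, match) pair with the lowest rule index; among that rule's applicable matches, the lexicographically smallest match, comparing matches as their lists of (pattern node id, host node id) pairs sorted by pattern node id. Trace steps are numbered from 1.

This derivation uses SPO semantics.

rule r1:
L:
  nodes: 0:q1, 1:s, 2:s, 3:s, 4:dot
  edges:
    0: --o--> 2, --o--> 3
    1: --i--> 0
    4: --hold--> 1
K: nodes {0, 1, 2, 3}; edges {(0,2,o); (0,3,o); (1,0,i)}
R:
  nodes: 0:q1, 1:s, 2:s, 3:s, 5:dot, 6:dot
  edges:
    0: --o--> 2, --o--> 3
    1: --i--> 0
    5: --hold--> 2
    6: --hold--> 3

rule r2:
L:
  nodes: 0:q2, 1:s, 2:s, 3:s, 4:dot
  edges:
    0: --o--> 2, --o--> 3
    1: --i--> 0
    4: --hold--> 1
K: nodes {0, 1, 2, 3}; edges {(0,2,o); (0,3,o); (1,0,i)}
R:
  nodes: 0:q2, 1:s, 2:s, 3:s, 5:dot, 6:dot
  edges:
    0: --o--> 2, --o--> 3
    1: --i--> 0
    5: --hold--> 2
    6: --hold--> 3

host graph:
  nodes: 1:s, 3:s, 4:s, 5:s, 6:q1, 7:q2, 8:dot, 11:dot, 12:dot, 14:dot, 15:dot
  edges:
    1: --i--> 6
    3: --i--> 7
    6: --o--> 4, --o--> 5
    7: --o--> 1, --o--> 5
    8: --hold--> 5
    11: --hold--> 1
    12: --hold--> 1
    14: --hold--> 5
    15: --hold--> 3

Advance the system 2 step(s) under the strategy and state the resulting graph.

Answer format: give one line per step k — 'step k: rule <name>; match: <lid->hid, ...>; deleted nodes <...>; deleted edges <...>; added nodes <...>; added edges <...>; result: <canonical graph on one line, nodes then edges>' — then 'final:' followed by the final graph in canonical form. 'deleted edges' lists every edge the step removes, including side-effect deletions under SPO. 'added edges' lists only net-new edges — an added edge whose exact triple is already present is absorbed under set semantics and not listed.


step 1: rule r1; match: 0->6, 1->1, 2->4, 3->5, 4->11; deleted nodes 11; deleted edges (11,1,hold); added nodes 16, 17; added edges (16,4,hold); (17,5,hold); result: nodes: 1:s, 3:s, 4:s, 5:s, 6:q1, 7:q2, 8:dot, 12:dot, 14:dot, 15:dot, 16:dot, 17:dot edges: (1,6,i); (3,7,i); (6,4,o); (6,5,o); (7,1,o); (7,5,o); (8,5,hold); (12,1,hold); (14,5,hold); (15,3,hold); (16,4,hold); (17,5,hold)
step 2: rule r1; match: 0->6, 1->1, 2->4, 3->5, 4->12; deleted nodes 12; deleted edges (12,1,hold); added nodes 18, 19; added edges (18,4,hold); (19,5,hold); result: nodes: 1:s, 3:s, 4:s, 5:s, 6:q1, 7:q2, 8:dot, 14:dot, 15:dot, 16:dot, 17:dot, 18:dot, 19:dot edges: (1,6,i); (3,7,i); (6,4,o); (6,5,o); (7,1,o); (7,5,o); (8,5,hold); (14,5,hold); (15,3,hold); (16,4,hold); (17,5,hold); (18,4,hold); (19,5,hold)
final:
nodes: 1:s, 3:s, 4:s, 5:s, 6:q1, 7:q2, 8:dot, 14:dot, 15:dot, 16:dot, 17:dot, 18:dot, 19:dot
edges: (1,6,i); (3,7,i); (6,4,o); (6,5,o); (7,1,o); (7,5,o); (8,5,hold); (14,5,hold); (15,3,hold); (16,4,hold); (17,5,hold); (18,4,hold); (19,5,hold)


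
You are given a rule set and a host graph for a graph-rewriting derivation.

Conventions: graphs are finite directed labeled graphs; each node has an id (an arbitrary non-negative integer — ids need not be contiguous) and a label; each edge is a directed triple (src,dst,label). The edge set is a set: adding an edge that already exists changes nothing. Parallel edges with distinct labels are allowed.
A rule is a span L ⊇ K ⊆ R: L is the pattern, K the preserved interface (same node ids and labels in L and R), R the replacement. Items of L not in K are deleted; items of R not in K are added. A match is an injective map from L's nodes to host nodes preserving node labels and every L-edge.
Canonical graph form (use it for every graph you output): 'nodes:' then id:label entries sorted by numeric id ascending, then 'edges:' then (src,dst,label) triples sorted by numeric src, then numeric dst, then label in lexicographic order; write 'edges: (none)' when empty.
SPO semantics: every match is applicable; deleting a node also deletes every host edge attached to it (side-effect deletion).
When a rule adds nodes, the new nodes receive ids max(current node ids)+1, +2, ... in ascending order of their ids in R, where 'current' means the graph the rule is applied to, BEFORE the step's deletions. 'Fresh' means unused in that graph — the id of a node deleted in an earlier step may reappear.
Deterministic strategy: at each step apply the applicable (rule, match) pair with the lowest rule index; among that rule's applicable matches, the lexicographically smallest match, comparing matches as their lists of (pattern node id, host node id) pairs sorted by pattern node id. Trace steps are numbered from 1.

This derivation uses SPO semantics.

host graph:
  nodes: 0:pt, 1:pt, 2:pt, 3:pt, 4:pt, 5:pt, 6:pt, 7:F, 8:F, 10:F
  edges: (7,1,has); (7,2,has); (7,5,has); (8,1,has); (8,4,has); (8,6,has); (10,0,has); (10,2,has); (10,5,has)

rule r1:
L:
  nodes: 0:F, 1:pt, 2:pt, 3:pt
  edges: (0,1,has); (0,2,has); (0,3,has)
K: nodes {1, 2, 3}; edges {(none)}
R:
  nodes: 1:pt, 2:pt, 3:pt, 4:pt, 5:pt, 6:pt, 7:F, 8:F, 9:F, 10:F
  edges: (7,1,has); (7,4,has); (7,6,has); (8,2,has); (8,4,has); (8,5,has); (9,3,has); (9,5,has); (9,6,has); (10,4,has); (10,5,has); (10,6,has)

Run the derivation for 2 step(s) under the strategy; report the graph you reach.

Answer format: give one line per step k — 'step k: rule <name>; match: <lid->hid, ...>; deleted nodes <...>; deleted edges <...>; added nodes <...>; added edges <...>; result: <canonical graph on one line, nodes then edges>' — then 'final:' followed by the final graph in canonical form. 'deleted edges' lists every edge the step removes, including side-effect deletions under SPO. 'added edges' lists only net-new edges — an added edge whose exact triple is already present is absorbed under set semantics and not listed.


step 1: rule r1; match: 0->7, 1->1, 2->2, 3->5; deleted nodes 7; deleted edges (7,1,has); (7,2,has); (7,5,has); added nodes 11, 12, 13, 14, 15, 16, 17; added edges (14,1,has); (14,11,has); (14,13,has); (15,2,has); (15,11,has); (15,12,has); (16,5,has); (16,12,has); (16,13,has); (17,11,has); (17,12,has); (17,13,has); result: nodes: 0:pt, 1:pt, 2:pt, 3:pt, 4:pt, 5:pt, 6:pt, 8:F, 10:F, 11:pt, 12:pt, 13:pt, 14:F, 15:F, 16:F, 17:F edges: (8,1,has); (8,4,has); (8,6,has); (10,0,has); (10,2,has); (10,5,has); (14,1,has); (14,11,has); (14,13,has); (15,2,has); (15,11,has); (15,12,has); (16,5,has); (16,12,has); (16,13,has); (17,11,has); (17,12,has); (17,13,has)
step 2: rule r1; match: 0->8, 1->1, 2->4, 3->6; deleted nodes 8; deleted edges (8,1,has); (8,4,has); (8,6,has); added nodes 18, 19, 20, 21, 22, 23, 24; added edges (21,1,has); (21,18,has); (21,20,has); (22,4,has); (22,18,has); (22,19,has); (23,6,has); (23,19,has); (23,20,has); (24,18,has); (24,19,has); (24,20,has); result: nodes: 0:pt, 1:pt, 2:pt, 3:pt, 4:pt, 5:pt, 6:pt, 10:F, 11:pt, 12:pt, 13:pt, 14:F, 15:F, 16:F, 17:F, 18:pt, 19:pt, 20:pt, 21:F, 22:F, 23:F, 24:F edges: (10,0,has); (10,2,has); (10,5,has); (14,1,has); (14,11,has); (14,13,has); (15,2,has); (15,11,has); (15,12,has); (16,5,has); (16,12,has); (16,13,has); (17,11,has); (17,12,has); (17,13,has); (21,1,has); (21,18,has); (21,20,has); (22,4,has); (22,18,has); (22,19,has); (23,6,has); (23,19,has); (23,20,has); (24,18,has); (24,19,has); (24,20,has)
final:
nodes: 0:pt, 1:pt, 2:pt, 3:pt, 4:pt, 5:pt, 6:pt, 10:F, 11:pt, 12:pt, 13:pt, 14:F, 15:F, 16:F, 17:F, 18:pt, 19:pt, 20:pt, 21:F, 22:F, 23:F, 24:F
edges: (10,0,has); (10,2,has); (10,5,has); (14,1,has); (14,11,has); (14,13,has); (15,2,has); (15,11,has); (15,12,has); (16,5,has); (16,12,has); (16,13,has); (17,11,has); (17,12,has); (17,13,has); (21,1,has); (21,18,has); (21,20,has); (22,4,has); (22,18,has); (22,19,has); (23,6,has); (23,19,has); (23,20,has); (24,18,has); (24,19,has); (24,20,has)


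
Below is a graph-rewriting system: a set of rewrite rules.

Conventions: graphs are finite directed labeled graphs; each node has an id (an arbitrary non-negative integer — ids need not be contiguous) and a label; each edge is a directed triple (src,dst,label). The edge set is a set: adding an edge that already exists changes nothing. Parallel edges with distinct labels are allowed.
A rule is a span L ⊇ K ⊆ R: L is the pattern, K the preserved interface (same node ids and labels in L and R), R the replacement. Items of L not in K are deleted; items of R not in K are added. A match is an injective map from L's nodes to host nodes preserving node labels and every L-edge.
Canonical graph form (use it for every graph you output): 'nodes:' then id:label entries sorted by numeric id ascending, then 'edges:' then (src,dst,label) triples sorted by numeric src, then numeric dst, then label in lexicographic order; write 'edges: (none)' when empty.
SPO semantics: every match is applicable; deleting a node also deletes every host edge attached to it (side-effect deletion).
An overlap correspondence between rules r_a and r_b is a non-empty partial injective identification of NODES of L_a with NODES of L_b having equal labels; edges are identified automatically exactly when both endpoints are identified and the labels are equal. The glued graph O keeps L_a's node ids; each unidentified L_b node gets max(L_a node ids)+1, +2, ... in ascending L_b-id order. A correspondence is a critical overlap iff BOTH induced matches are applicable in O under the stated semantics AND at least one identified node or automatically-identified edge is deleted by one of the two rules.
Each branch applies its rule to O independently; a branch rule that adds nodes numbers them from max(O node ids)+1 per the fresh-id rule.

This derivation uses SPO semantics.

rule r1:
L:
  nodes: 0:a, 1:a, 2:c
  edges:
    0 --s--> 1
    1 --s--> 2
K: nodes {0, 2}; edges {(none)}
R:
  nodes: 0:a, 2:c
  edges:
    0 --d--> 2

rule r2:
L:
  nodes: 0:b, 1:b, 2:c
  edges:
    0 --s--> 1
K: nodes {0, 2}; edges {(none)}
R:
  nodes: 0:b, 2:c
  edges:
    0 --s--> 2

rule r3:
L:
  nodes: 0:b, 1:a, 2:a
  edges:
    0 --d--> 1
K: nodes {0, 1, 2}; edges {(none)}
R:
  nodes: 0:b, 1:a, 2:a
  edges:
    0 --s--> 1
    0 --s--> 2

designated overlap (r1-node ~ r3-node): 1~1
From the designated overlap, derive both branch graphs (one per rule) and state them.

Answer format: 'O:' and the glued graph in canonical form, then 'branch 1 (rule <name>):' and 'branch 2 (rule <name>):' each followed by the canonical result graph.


O:
nodes: 0:a, 1:a, 2:c, 3:b, 4:a
edges: (0,1,s); (1,2,s); (3,1,d)
branch 1 (rule r1):
nodes: 0:a, 2:c, 3:b, 4:a
edges: (0,2,d)
branch 2 (rule r3):
nodes: 0:a, 1:a, 2:c, 3:b, 4:a
edges: (0,1,s); (1,2,s); (3,1,s); (3,4,s)


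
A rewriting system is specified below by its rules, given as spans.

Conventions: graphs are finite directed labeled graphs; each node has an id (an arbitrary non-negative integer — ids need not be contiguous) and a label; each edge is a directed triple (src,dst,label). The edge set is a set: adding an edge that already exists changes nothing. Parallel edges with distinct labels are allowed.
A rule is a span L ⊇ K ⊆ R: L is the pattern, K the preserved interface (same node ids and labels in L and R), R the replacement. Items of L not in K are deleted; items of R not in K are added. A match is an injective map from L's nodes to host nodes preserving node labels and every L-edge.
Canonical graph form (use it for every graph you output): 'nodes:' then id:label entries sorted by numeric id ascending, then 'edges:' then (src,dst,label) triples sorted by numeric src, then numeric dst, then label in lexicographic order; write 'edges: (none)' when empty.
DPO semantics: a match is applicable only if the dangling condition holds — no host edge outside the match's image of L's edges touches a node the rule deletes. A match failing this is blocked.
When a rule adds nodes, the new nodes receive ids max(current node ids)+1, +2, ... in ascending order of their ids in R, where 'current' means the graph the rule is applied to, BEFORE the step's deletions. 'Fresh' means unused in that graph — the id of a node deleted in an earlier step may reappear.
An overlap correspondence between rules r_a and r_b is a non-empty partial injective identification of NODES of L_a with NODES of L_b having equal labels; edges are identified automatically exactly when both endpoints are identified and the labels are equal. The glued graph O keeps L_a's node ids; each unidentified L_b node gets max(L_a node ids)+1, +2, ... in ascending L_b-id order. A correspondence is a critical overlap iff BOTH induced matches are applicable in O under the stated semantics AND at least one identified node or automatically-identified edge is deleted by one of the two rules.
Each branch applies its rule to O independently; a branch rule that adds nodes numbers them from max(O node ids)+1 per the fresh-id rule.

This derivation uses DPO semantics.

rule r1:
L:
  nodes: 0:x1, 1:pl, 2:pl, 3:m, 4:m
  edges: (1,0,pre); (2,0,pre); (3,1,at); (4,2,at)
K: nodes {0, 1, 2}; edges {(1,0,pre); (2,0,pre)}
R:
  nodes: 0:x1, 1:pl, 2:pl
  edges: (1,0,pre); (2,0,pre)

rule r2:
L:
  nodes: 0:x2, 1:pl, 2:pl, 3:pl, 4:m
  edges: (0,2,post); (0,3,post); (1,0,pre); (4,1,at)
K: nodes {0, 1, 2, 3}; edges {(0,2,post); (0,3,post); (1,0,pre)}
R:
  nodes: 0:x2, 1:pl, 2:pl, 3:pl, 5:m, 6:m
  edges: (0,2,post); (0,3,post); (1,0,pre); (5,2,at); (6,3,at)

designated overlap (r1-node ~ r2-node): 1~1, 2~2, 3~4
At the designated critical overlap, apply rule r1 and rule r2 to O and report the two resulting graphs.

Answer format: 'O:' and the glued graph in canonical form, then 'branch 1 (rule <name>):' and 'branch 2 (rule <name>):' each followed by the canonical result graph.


O:
nodes: 0:x1, 1:pl, 2:pl, 3:m, 4:m, 5:x2, 6:pl
edges: (1,0,pre); (1,5,pre); (2,0,pre); (3,1,at); (4,2,at); (5,2,post); (5,6,post)
branch 1 (rule r1):
nodes: 0:x1, 1:pl, 2:pl, 5:x2, 6:pl
edges: (1,0,pre); (1,5,pre); (2,0,pre); (5,2,post); (5,6,post)
branch 2 (rule r2):
nodes: 0:x1, 1:pl, 2:pl, 4:m, 5:x2, 6:pl, 7:m, 8:m
edges: (1,0,pre); (1,5,pre); (2,0,pre); (4,2,at); (5,2,post); (5,6,post); (7,2,at); (8,6,at)


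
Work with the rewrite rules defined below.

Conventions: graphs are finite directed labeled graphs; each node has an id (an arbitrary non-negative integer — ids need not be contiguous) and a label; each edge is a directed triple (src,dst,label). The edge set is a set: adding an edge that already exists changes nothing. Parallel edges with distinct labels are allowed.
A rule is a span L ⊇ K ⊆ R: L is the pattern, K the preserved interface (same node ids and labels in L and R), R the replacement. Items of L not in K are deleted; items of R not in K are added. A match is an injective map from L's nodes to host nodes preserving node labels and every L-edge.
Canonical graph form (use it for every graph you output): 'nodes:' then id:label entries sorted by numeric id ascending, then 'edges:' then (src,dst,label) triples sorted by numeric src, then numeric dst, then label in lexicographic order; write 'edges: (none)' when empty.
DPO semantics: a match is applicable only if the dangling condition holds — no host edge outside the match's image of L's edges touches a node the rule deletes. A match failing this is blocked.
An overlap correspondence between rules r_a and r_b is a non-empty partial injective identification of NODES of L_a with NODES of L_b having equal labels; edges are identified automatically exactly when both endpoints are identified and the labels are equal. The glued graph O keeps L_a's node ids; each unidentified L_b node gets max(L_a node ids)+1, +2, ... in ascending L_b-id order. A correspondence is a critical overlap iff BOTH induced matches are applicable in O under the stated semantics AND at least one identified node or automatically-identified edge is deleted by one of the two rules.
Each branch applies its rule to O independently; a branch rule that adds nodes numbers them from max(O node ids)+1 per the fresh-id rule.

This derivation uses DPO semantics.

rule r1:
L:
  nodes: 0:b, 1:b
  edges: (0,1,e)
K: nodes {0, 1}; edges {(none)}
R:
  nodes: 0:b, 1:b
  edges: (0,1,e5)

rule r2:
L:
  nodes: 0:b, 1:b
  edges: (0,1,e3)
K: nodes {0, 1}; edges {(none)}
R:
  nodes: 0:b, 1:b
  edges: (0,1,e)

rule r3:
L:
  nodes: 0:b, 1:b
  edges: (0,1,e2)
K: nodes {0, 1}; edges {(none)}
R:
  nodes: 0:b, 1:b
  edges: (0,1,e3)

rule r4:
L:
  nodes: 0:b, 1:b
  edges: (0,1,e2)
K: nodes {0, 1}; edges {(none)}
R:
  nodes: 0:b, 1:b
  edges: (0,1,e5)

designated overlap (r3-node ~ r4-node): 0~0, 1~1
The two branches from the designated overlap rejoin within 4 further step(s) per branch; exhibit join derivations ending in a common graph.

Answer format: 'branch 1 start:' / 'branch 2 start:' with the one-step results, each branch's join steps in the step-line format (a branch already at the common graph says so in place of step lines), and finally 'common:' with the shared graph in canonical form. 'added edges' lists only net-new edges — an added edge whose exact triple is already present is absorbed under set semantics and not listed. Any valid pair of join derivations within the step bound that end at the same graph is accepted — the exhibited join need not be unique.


branch 1 start:
nodes: 0:b, 1:b
edges: (0,1,e3)
branch 2 start:
nodes: 0:b, 1:b
edges: (0,1,e5)
branch 1 step 1: rule r2; match: 0->0, 1->1; deleted nodes (none); deleted edges (0,1,e3); added nodes (none); added edges (0,1,e); result: nodes: 0:b, 1:b edges: (0,1,e)
branch 1 step 2: rule r1; match: 0->0, 1->1; deleted nodes (none); deleted edges (0,1,e); added nodes (none); added edges (0,1,e5); result: nodes: 0:b, 1:b edges: (0,1,e5)
branch 2: already at the common graph (0 steps)
common:
nodes: 0:b, 1:b
edges: (0,1,e5)


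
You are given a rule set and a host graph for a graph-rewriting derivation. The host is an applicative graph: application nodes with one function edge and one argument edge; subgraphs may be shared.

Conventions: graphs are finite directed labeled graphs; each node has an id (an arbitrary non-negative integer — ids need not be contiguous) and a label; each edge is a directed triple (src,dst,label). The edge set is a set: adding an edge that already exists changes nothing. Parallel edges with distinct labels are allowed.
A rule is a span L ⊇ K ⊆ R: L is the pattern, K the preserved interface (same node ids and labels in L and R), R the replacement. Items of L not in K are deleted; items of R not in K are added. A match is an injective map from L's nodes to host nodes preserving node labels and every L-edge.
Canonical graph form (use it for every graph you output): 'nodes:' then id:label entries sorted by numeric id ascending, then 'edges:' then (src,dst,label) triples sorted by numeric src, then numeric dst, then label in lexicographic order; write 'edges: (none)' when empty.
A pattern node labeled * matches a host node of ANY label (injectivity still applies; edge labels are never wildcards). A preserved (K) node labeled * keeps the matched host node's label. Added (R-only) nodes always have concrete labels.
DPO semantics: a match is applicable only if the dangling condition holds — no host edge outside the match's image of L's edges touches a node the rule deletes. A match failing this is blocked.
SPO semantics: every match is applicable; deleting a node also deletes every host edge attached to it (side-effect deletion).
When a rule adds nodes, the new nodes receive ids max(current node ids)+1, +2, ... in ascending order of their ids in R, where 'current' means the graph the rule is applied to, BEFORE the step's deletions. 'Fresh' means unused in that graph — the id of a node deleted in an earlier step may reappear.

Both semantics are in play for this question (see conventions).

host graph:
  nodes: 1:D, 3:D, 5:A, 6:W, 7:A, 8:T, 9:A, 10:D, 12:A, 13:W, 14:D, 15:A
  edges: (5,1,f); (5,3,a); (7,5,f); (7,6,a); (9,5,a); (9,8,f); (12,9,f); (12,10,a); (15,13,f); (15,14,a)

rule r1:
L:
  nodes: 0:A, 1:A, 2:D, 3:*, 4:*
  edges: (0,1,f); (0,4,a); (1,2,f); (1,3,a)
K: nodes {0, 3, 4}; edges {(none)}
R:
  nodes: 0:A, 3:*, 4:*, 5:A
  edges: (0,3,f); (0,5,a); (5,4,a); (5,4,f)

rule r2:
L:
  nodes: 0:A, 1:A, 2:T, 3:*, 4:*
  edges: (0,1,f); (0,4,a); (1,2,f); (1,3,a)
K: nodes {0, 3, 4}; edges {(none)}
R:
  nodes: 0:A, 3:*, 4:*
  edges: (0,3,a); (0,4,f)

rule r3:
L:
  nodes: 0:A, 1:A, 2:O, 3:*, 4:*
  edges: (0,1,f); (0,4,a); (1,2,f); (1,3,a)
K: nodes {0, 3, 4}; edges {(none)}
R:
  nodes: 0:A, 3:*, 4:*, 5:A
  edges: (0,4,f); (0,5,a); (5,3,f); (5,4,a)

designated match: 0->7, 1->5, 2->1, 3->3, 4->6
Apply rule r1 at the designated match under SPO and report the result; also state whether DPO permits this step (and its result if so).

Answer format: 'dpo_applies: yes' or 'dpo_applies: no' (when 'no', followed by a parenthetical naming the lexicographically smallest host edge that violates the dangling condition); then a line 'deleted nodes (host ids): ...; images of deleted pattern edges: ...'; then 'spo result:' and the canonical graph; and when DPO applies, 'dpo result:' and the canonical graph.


dpo_applies: no
(the rule deletes node 5, which keeps host edge (9,5,a) outside the match image — the dangling condition fails, DPO blocks; SPO proceeds and side-deletes such edges)
deleted nodes (host ids): 1, 5; images of deleted pattern edges: (5,1,f); (5,3,a); (7,5,f); (7,6,a)
spo result:
nodes: 3:D, 6:W, 7:A, 8:T, 9:A, 10:D, 12:A, 13:W, 14:D, 15:A, 16:A
edges: (7,3,f); (7,16,a); (9,8,f); (12,9,f); (12,10,a); (15,13,f); (15,14,a); (16,6,a); (16,6,f)


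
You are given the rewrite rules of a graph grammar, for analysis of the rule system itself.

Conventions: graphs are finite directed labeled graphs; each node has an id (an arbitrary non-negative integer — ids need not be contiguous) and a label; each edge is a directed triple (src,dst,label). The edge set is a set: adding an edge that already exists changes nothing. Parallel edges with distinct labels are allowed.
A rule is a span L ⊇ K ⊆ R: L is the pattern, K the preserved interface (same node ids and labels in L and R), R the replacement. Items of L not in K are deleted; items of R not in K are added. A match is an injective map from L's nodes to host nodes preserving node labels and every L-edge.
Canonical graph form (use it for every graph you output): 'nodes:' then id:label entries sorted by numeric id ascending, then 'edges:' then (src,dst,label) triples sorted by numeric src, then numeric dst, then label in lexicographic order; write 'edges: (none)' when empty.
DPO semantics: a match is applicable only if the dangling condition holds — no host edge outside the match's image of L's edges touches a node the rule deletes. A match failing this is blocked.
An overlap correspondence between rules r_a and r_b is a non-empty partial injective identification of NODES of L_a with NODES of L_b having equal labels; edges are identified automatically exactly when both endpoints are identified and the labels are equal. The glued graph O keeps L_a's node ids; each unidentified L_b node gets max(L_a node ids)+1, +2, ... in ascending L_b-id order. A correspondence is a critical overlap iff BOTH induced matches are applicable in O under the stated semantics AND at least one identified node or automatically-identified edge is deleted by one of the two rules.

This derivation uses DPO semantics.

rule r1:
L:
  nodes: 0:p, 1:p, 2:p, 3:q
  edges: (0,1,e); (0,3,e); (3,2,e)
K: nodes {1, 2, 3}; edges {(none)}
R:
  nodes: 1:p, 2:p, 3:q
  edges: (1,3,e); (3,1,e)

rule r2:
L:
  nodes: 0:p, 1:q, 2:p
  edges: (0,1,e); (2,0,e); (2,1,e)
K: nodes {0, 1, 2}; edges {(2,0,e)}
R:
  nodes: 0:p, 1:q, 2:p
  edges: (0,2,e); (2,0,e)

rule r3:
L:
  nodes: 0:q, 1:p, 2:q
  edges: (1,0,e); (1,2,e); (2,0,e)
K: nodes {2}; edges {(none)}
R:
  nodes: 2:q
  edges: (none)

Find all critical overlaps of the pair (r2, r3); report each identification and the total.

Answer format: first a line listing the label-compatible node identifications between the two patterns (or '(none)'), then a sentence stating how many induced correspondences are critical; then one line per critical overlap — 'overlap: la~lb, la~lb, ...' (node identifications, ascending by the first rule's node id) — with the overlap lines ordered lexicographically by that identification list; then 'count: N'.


label-compatible node identifications between L(r2) and L(r3): 0~1, 1~0, 1~2, 2~1
0 of the induced correspondences are critical overlaps of r2 and r3.
count: 0


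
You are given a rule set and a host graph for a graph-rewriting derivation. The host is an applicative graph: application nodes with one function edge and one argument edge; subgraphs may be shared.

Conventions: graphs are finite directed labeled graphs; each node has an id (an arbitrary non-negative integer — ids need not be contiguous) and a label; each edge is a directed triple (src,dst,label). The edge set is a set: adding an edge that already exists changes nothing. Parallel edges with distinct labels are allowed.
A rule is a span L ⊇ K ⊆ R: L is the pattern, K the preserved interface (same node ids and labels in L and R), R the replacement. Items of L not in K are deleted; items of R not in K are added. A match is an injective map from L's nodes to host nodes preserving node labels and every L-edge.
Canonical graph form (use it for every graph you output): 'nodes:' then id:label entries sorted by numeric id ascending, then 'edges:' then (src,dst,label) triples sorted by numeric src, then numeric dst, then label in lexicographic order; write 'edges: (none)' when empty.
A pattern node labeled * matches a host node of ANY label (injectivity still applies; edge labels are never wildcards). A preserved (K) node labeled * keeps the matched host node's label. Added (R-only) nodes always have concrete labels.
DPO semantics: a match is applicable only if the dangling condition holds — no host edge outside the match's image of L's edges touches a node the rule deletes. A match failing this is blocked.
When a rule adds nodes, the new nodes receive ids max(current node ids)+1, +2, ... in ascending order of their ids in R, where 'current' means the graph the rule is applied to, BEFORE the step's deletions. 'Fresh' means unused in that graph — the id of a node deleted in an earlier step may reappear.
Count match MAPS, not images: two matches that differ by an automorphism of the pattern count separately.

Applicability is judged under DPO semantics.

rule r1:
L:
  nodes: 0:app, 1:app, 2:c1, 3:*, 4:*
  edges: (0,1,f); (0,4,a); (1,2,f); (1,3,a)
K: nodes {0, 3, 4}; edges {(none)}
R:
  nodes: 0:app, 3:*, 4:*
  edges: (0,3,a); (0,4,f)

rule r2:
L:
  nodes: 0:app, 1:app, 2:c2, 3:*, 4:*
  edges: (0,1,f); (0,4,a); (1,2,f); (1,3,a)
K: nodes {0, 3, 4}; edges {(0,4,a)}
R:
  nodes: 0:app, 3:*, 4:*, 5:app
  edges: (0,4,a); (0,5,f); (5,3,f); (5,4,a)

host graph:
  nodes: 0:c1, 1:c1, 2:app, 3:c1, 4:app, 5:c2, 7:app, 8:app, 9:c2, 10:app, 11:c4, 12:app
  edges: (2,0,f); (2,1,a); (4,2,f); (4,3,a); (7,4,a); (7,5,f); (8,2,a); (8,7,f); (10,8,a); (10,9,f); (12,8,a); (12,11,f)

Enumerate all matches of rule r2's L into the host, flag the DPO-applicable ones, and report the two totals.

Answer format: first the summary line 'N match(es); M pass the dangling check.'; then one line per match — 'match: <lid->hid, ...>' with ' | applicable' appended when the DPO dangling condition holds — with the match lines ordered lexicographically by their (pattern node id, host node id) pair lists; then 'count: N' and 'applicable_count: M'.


1 match(es); 1 pass the dangling check.
match: 0->8, 1->7, 2->5, 3->4, 4->2 | applicable
count: 1
applicable_count: 1


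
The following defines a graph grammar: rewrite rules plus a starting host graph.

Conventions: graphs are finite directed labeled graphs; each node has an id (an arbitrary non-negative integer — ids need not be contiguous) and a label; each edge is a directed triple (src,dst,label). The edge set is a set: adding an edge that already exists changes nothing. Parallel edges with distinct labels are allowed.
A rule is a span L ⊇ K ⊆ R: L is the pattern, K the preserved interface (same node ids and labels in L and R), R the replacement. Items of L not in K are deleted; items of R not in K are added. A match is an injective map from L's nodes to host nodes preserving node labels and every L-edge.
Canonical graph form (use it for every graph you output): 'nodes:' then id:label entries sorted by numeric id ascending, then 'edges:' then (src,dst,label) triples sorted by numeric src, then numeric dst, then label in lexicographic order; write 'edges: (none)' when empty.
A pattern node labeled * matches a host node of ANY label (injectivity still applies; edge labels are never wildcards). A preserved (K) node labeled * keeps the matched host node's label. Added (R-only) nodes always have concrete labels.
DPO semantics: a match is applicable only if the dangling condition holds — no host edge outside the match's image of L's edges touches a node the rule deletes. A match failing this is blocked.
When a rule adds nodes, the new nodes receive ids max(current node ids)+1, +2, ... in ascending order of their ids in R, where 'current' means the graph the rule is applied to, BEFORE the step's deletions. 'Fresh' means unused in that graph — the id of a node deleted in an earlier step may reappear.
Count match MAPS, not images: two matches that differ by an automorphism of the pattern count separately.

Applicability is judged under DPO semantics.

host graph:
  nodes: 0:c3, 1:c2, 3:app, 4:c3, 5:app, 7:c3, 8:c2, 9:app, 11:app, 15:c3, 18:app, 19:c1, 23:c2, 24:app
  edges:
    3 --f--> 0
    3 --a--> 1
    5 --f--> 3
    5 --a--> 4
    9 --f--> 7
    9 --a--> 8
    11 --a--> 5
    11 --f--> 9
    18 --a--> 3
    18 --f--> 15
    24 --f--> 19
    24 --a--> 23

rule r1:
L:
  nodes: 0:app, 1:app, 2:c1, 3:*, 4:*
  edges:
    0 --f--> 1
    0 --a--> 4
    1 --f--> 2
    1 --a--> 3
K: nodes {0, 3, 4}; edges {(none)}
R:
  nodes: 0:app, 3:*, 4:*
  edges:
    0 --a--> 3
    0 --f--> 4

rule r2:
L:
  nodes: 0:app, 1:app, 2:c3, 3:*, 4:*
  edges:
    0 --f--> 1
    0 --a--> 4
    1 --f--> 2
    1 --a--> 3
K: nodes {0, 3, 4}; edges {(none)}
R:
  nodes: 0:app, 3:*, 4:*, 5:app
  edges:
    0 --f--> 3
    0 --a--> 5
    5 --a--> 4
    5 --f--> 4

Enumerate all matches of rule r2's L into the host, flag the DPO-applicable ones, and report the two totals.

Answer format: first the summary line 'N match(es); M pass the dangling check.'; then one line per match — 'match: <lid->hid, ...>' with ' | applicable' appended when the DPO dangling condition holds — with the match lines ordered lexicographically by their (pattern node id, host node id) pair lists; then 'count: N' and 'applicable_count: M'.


2 match(es); 1 pass the dangling check.
match: 0->5, 1->3, 2->0, 3->1, 4->4
match: 0->11, 1->9, 2->7, 3->8, 4->5 | applicable
count: 2
applicable_count: 1
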